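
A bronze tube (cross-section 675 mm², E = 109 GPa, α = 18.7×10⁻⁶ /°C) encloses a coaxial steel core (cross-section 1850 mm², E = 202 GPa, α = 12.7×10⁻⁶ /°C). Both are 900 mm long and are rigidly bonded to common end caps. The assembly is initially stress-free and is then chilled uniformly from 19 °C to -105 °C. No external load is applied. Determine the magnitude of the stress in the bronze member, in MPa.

Both members must finish at the same length. With the larger α, the bronze tends to over-contract; the plates restrain it, putting the bronze in tension and the steel in compression. With no external load the two internal forces are equal and opposite, magnitude P.
Setting the final lengths equal and cancelling L: (α₁ − α₂)ΔT = P/(A₁E₁) + P/(A₂E₂).
|α₁ − α₂|·ΔT = 6×10⁻⁶ × 124 = 0.000744.
1/(A₁E₁) + 1/(A₂E₂) = 1/(675×109×10³) + 1/(1850×202×10³) = 1.627×10⁻⁸ N⁻¹.
So P = 0.000744 / 1.627×10⁻⁸ = 45.74 kN.
σ_{bronze} = P/A₁ = 45740/675 = 67.76 MPa, tensile.

σ ≈ 67.8 MPa (tensile)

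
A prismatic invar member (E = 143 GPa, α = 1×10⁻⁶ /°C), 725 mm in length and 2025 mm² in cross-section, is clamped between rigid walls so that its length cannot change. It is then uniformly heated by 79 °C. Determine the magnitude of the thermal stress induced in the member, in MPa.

σ ≈ 11.3 MPa (compressive)

The supports are rigid, so the total axial strain is zero. The restrained thermal strain is ε = αΔT = 1×10⁻⁶ × 79 = 79×10⁻⁶.
σ = EαΔT = 143×10³ × 1×10⁻⁶ × 79 = 11.3 MPa (compressive; the member is trying to expand).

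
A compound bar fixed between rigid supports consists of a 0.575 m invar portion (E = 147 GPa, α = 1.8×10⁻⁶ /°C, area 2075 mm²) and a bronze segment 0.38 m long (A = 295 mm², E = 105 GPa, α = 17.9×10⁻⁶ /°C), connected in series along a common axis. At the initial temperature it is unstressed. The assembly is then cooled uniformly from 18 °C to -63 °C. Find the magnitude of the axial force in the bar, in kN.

If the supports were absent, the total length change would be Σ αᵢΔT Lᵢ = 1.8×10⁻⁶×81×575 + 17.9×10⁻⁶×81×380 = 0.6348 mm.
The rigid supports impose zero overall length change; the single axial force P common to all segments must satisfy P Σ Lᵢ/(AᵢEᵢ) = δ_free.
The series flexibility is Σ Lᵢ/(AᵢEᵢ) = 575/(2075×147×10³) + 380/(295×105×10³) = 1.415×10⁻⁵ mm/N.
So P = 0.6348 / 1.415×10⁻⁵ = 44.85 kN, tensile.

P ≈ 44.9 kN (tensile)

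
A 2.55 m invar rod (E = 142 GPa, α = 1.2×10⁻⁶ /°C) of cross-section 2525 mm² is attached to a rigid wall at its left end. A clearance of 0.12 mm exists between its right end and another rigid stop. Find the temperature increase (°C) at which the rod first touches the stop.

ΔT ≈ 39.2 °C

Contact occurs when the free expansion equals the gap: αΔT L = 0.12 mm.
So ΔT = g/(αL) = 0.12/(1.2×10⁻⁶ × 2550) = 39.22 °C.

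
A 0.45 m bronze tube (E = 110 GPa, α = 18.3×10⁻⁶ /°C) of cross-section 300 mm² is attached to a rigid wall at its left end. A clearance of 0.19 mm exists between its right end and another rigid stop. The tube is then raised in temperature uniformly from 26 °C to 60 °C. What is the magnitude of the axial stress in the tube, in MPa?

If the wall were absent the tube would grow by αΔT L = 18.3×10⁻⁶ × 34 × 450 = 0.28 mm.
This exceeds the 0.19 mm gap, so the wall pushes back. The portion of expansion that must be recovered elastically is δ_free − gap = 0.28 − 0.19 = 0.08999 mm.
That suppressed elongation corresponds to σ = E·Δ/L = 110×10³ × 0.08999/450 = 22 MPa.

σ ≈ 22 MPa (compressive)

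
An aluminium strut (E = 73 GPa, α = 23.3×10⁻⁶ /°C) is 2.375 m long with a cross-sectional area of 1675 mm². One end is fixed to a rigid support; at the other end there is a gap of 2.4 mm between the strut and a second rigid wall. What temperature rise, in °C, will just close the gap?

Contact occurs when the free expansion equals the gap: αΔT L = 2.4 mm.
ΔT = 2.4 / (23.3×10⁻⁶ × 2375) = 43.37 °C.

ΔT ≈ 43.4 °C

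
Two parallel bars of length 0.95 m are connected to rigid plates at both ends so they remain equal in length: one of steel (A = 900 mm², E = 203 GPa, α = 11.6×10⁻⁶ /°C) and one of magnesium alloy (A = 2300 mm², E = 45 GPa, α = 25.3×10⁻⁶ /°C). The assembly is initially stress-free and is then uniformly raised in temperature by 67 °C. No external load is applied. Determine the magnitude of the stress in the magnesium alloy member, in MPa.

σ ≈ 26.4 MPa (compressive)

Equilibrium of a rigid end plate with no external load gives equal and opposite internal forces ±P in the two members. Since α_{magnesium alloy} > α_{steel}, heating drives the magnesium alloy into compression and the steel into tension.
Setting the final lengths equal and cancelling L: (α₁ − α₂)ΔT = P/(A₁E₁) + P/(A₂E₂).
|α₁ − α₂|·ΔT = 13.7×10⁻⁶ × 67 = 0.0009179.
1/(A₁E₁) + 1/(A₂E₂) = 1/(900×203×10³) + 1/(2300×45×10³) = 1.514×10⁻⁸ N⁻¹.
P = 0.0009179 / 1.514×10⁻⁸ = 60650 N = 60.65 kN.
σ_{magnesium alloy} = P/A₂ = 60650/2300 = 26.37 MPa, compressive.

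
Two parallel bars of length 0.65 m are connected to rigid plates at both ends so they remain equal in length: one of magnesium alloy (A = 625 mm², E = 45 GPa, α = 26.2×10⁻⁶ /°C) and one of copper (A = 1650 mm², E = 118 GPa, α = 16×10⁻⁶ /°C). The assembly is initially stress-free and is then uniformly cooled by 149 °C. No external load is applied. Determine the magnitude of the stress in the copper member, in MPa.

σ ≈ 22.6 MPa (compressive)

Equilibrium of a rigid end plate with no external load gives equal and opposite internal forces ±P in the two members. Since α_{magnesium alloy} > α_{copper}, cooling drives the magnesium alloy into tension and the copper into compression.
Compatibility of the two members (thermal + elastic change equal): (α₁ − α₂)ΔT = P·[1/(A₁E₁) + 1/(A₂E₂)].
|α₁ − α₂|·ΔT = 10.2×10⁻⁶ × 149 = 0.00152.
1/(A₁E₁) + 1/(A₂E₂) = 1/(625×45×10³) + 1/(1650×118×10³) = 4.069×10⁻⁸ N⁻¹.
P = 0.00152 / 4.069×10⁻⁸ = 37350 N = 37.35 kN.
σ_{copper} = P/A₂ = 37350/1650 = 22.64 MPa, compressive.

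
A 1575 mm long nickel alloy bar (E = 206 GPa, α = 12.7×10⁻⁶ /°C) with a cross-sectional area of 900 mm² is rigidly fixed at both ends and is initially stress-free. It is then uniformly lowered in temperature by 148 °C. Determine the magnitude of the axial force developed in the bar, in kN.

P ≈ 348 kN (tensile)

Full restraint means ε = 0, so the stress is σ = EαΔT = 206×10³ × 12.7×10⁻⁶ × 148 = 387.2 MPa.
P = AEαΔT = 900 × 206×10³ × 12.7×10⁻⁶ × 148 = 348.5 kN (tensile).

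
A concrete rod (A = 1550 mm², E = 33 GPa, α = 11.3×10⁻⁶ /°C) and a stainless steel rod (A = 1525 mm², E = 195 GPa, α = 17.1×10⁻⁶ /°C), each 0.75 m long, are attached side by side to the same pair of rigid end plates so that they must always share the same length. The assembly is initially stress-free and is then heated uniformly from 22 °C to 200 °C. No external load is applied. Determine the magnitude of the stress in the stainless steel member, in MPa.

σ ≈ 29.5 MPa (compressive)

Equilibrium of a rigid end plate with no external load gives equal and opposite internal forces ±P in the two members. Since α_{stainless steel} > α_{concrete}, heating drives the stainless steel into compression and the concrete into tension.
Compatibility of the two members (thermal + elastic change equal): (α₁ − α₂)ΔT = P·[1/(A₁E₁) + 1/(A₂E₂)].
|α₁ − α₂|·ΔT = 5.8×10⁻⁶ × 178 = 0.001032.
1/(A₁E₁) + 1/(A₂E₂) = 1/(1550×33×10³) + 1/(1525×195×10³) = 2.291×10⁻⁸ N⁻¹.
So P = 0.001032 / 2.291×10⁻⁸ = 45.06 kN.
σ_{stainless steel} = P/A₂ = 45060/1525 = 29.55 MPa, compressive.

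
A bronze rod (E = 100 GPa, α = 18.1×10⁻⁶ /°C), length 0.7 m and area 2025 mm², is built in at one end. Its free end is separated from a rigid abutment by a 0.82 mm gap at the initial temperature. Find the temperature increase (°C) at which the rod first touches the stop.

ΔT ≈ 64.7 °C

The gap closes when αΔT L = 0.82 mm, since the rod is still unstressed at that instant.
So ΔT = g/(αL) = 0.82/(18.1×10⁻⁶ × 700) = 64.72 °C.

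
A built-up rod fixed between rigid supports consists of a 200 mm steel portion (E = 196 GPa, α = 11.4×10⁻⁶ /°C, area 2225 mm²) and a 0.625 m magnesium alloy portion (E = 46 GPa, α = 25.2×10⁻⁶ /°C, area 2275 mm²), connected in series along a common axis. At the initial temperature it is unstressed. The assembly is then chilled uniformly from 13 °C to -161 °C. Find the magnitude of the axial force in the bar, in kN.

If the supports were absent, the total length change would be Σ αᵢΔT Lᵢ = 11.4×10⁻⁶×174×200 + 25.2×10⁻⁶×174×625 = 3.137 mm.
Since the ends are fixed, an axial force P builds up, equal in every segment, with P · Σ Lᵢ/(AᵢEᵢ) = δ_free.
The series flexibility is Σ Lᵢ/(AᵢEᵢ) = 200/(2225×196×10³) + 625/(2275×46×10³) = 6.431×10⁻⁶ mm/N.
So P = 3.137 / 6.431×10⁻⁶ = 487.8 kN, tensile.

P ≈ 488 kN (tensile)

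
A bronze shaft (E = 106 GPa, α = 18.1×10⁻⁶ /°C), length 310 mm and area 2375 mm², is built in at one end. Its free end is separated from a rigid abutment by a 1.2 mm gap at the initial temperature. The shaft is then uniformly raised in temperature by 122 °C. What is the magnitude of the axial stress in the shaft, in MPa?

Free thermal elongation = αΔT L = 18.1×10⁻⁶ × 122 × 310 = 0.6845 mm.
This is smaller than the 1.2 mm clearance, so the shaft expands freely without reaching the stop — the stress is zero.

σ ≈ 0 MPa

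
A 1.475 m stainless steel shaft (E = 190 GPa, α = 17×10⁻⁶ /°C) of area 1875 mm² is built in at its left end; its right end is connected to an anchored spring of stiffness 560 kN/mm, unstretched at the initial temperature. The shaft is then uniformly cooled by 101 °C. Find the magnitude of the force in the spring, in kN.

P ≈ 427 kN

If the spring were absent the shaft would shorten by αΔT L = 17×10⁻⁶ × 101 × 1475 = 2.533 mm.
With a force P in the spring, the elastic change of the shaft is PL/(AE) and that of the spring is P/k; compatibility requires their sum to equal δ_free.
So P = δ_free / [L/(AE) + 1/k] = 2.533 / [ 1475/(1875×190×10³) + 1/(560×10³) ].
P = 2.533 / 5.926×10⁻⁶ = 427400 N.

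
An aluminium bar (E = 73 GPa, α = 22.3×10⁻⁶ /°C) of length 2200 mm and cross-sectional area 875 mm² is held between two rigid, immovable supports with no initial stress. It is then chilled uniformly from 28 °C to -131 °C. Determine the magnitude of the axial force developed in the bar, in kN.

P ≈ 226 kN (tensile)

The ends cannot move, so σ = EαΔT = 73×10³ × 22.3×10⁻⁶ × 159 = 258.8 MPa.
P = AEαΔT = 875 × 73×10³ × 22.3×10⁻⁶ × 159 = 226.5 kN (tensile).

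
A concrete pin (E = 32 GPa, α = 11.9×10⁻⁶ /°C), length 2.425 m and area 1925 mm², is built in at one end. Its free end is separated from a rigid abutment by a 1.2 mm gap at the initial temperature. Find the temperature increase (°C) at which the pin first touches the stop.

ΔT ≈ 41.6 °C

The gap closes when αΔT L = 1.2 mm, since the pin is still unstressed at that instant.
So ΔT = g/(αL) = 1.2/(11.9×10⁻⁶ × 2425) = 41.58 °C.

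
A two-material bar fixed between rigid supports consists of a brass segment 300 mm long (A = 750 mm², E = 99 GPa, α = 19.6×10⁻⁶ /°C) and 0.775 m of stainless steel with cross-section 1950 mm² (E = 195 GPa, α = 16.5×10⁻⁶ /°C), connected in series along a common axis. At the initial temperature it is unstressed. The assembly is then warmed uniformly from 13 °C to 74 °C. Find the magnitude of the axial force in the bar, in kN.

P ≈ 187 kN (compressive)

With the walls removed the bar would change length by δ_free = Σ αᵢΔT Lᵢ = 19.6×10⁻⁶×61×300 + 16.5×10⁻⁶×61×775 = 1.139 mm.
Since the ends are fixed, an axial force P builds up, equal in every segment, with P · Σ Lᵢ/(AᵢEᵢ) = δ_free.
The series flexibility is Σ Lᵢ/(AᵢEᵢ) = 300/(750×99×10³) + 775/(1950×195×10³) = 6.079×10⁻⁶ mm/N.
P = 1.139 / 6.079×10⁻⁶ = 187300 N = 187.3 kN, compressive.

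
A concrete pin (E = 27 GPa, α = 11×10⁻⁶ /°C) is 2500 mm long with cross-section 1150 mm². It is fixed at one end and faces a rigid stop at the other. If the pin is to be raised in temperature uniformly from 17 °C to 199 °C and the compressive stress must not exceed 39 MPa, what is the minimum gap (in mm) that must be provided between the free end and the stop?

g ≈ 1.39 mm

With no wall the pin would lengthen by αΔT L = 11×10⁻⁶ × 182 × 2500 = 5.005 mm.
A stress of 39 MPa corresponds to the wall pushing the pin back by σL/E = 39×2500/(27×10³) = 3.611 mm.
The gap must absorb the remainder: g_min = 5.005 − 3.611 = 1.394 mm.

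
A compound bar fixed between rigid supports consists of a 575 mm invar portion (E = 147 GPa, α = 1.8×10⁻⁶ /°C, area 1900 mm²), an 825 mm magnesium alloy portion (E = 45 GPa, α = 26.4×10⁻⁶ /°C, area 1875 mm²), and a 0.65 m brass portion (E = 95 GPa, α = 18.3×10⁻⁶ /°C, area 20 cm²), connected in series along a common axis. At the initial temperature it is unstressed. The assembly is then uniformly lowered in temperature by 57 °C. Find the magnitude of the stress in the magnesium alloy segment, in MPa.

σ ≈ 69.2 MPa (tensile)

If the supports were absent, the total length change would be Σ αᵢΔT Lᵢ = 1.8×10⁻⁶×57×575 + 26.4×10⁻⁶×57×825 + 18.3×10⁻⁶×57×650 = 1.978 mm.
Since the ends are fixed, an axial force P builds up, equal in every segment, with P · Σ Lᵢ/(AᵢEᵢ) = δ_free.
Σ Lᵢ/(AᵢEᵢ) = 575/(1900×147×10³) + 825/(1875×45×10³) + 650/(2000×95×10³) = 1.526×10⁻⁵ mm/N.
Hence P = δ_free / Σ(L/AE) = 1.978/1.526×10⁻⁵ = 129.7 kN (tensile).
σ_{magnesium alloy} = P / A = 129700 / 1875 = 69.16 MPa.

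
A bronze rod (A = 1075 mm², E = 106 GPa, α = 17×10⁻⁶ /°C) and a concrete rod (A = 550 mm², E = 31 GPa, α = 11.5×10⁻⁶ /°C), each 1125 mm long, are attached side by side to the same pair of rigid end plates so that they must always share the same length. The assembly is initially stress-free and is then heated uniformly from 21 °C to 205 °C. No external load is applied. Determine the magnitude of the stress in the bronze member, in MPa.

Equilibrium of a rigid end plate with no external load gives equal and opposite internal forces ±P in the two members. Since α_{bronze} > α_{concrete}, heating drives the bronze into compression and the concrete into tension.
Setting the final lengths equal and cancelling L: (α₁ − α₂)ΔT = P/(A₁E₁) + P/(A₂E₂).
|α₁ − α₂|·ΔT = 5.5×10⁻⁶ × 184 = 0.001012.
1/(A₁E₁) + 1/(A₂E₂) = 1/(1075×106×10³) + 1/(550×31×10³) = 6.743×10⁻⁸ N⁻¹.
So P = 0.001012 / 6.743×10⁻⁸ = 15.01 kN.
σ_{bronze} = P/A₁ = 15010/1075 = 13.96 MPa, compressive.

σ ≈ 14 MPa (compressive)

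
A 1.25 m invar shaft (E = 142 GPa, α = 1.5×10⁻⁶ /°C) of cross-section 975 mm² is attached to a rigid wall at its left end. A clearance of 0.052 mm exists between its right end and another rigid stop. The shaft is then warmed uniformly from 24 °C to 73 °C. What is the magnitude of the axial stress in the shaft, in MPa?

σ ≈ 4.53 MPa (compressive)

Free thermal elongation = αΔT L = 1.5×10⁻⁶ × 49 × 1250 = 0.09187 mm.
The gap closes (δ_free > 0.052 mm) and the wall then resists a further 0.09187 − 0.052 = 0.03988 mm of expansion.
So σ = E(δ_free − g)/L = 142×10³ × 0.03988/1250 = 4.53 MPa.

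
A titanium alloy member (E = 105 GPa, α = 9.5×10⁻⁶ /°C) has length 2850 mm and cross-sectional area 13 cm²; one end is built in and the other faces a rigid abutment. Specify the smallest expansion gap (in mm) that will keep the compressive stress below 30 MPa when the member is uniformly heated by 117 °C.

With no wall the member would lengthen by αΔT L = 9.5×10⁻⁶ × 117 × 2850 = 3.168 mm.
At the allowable stress the elastic shortening the wall may impose is σL/E = 30 × 2850 / (105×10³) = 0.8143 mm.
The gap must absorb the remainder: g_min = 3.168 − 0.8143 = 2.353 mm.

g ≈ 2.35 mm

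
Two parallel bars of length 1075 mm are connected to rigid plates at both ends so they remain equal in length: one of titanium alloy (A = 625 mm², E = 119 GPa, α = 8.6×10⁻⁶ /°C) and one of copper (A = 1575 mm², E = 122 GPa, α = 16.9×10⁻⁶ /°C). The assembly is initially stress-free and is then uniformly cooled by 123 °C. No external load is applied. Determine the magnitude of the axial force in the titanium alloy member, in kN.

P ≈ 54.7 kN (compressive in the titanium alloy)

Both members must finish at the same length. With the larger α, the copper tends to over-contract; the plates restrain it, putting the copper in tension and the titanium alloy in compression. With no external load the two internal forces are equal and opposite, magnitude P.
Compatibility of the two members (thermal + elastic change equal): (α₁ − α₂)ΔT = P·[1/(A₁E₁) + 1/(A₂E₂)].
|α₁ − α₂|·ΔT = 8.3×10⁻⁶ × 123 = 0.001021.
1/(A₁E₁) + 1/(A₂E₂) = 1/(625×119×10³) + 1/(1575×122×10³) = 1.865×10⁻⁸ N⁻¹.
So P = 0.001021 / 1.865×10⁻⁸ = 54.74 kN.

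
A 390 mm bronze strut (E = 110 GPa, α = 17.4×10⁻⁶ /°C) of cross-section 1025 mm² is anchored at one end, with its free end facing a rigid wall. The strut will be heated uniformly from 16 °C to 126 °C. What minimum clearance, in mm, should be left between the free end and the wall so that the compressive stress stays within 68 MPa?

g ≈ 0.505 mm

Free expansion if unrestrained: δ_free = αΔT L = 17.4×10⁻⁶ × 110 × 390 = 0.7465 mm.
A stress of 68 MPa corresponds to the wall pushing the strut back by σL/E = 68×390/(110×10³) = 0.2411 mm.
So the gap has to take up the difference, g_min = δ_free − σL/E = 0.7465 − 0.2411 = 0.5054 mm.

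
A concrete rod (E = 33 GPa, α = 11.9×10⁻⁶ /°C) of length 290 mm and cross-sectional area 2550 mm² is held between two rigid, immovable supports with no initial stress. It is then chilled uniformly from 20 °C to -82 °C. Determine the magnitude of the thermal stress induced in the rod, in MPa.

With length fixed, the mechanical strain must cancel the thermal strain αΔT = 11.9×10⁻⁶ × 102 = 1213.8×10⁻⁶.
Hence σ = E·αΔT = 33×10³ × 1213.8×10⁻⁶ = 40.06 MPa, tensile.

σ ≈ 40.1 MPa (tensile)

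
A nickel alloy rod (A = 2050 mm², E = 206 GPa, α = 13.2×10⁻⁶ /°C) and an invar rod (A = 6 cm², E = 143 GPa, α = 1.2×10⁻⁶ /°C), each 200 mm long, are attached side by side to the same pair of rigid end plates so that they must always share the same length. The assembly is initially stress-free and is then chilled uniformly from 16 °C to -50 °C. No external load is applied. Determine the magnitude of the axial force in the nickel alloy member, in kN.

Both members must finish at the same length. With the larger α, the nickel alloy tends to over-contract; the plates restrain it, putting the nickel alloy in tension and the invar in compression. With no external load the two internal forces are equal and opposite, magnitude P.
Equating the net (thermal + elastic) strains gives |α₁ − α₂|·ΔT = P·[1/(A₁E₁) + 1/(A₂E₂)].
|α₁ − α₂|·ΔT = 12×10⁻⁶ × 66 = 0.000792.
1/(A₁E₁) + 1/(A₂E₂) = 1/(2050×206×10³) + 1/(600×143×10³) = 1.402×10⁻⁸ N⁻¹.
P = 0.000792 / 1.402×10⁻⁸ = 56480 N = 56.48 kN.

P ≈ 56.5 kN (tensile in the nickel alloy)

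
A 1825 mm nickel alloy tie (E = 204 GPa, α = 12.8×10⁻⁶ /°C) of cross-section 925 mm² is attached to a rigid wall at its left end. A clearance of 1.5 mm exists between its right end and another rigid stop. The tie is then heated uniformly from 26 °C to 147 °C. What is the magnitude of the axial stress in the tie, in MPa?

σ ≈ 148 MPa (compressive)

If the wall were absent the tie would grow by αΔT L = 12.8×10⁻⁶ × 121 × 1825 = 2.827 mm.
This exceeds the 1.5 mm gap, so the wall pushes back. The portion of expansion that must be recovered elastically is δ_free − gap = 2.827 − 1.5 = 1.327 mm.
So σ = E(δ_free − g)/L = 204×10³ × 1.327/1825 = 148.3 MPa.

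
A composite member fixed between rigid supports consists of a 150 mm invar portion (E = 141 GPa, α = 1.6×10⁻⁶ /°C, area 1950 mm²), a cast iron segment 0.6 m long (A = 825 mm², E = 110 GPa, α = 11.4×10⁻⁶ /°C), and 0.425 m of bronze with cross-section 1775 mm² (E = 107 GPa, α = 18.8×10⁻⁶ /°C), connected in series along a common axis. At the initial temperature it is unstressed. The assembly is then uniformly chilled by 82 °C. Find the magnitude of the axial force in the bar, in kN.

P ≈ 132 kN (tensile)

With the walls removed the bar would change length by δ_free = Σ αᵢΔT Lᵢ = 1.6×10⁻⁶×82×150 + 11.4×10⁻⁶×82×600 + 18.8×10⁻⁶×82×425 = 1.236 mm.
The rigid supports impose zero overall length change; the single axial force P common to all segments must satisfy P Σ Lᵢ/(AᵢEᵢ) = δ_free.
The series flexibility is Σ Lᵢ/(AᵢEᵢ) = 150/(1950×141×10³) + 600/(825×110×10³) + 425/(1775×107×10³) = 9.395×10⁻⁶ mm/N.
So P = 1.236 / 9.395×10⁻⁶ = 131.5 kN, tensile.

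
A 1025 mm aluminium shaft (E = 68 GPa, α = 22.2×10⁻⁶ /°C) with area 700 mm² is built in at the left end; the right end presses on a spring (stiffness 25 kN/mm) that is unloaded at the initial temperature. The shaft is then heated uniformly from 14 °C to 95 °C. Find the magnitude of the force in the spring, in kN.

The unrestrained thermal change is αΔT L = 22.2×10⁻⁶ × 81 × 1025 = 1.843 mm.
Let P be the compressive force at the spring. The shaft shortens elastically by PL/(AE) and the spring compresses by P/k; together these equal δ_free.
So P = δ_free / [L/(AE) + 1/k] = 1.843 / [ 1025/(700×68×10³) + 1/(25×10³) ].
P = 1.843 / 6.153×10⁻⁵ = 29950 N.

P ≈ 30 kN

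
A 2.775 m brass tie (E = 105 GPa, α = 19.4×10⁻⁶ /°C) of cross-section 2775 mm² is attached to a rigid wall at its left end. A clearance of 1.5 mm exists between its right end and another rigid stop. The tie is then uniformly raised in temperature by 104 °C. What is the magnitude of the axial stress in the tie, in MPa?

σ ≈ 155 MPa (compressive)

If the wall were absent the tie would grow by αΔT L = 19.4×10⁻⁶ × 104 × 2775 = 5.599 mm.
After closing the 1.5 mm clearance, 5.599 − 1.5 = 4.099 mm of expansion remains to be suppressed by the wall.
Compatibility: PL/(AE) = 4.099 mm, so σ = P/A = E × (4.099/2775) = 155.1 MPa.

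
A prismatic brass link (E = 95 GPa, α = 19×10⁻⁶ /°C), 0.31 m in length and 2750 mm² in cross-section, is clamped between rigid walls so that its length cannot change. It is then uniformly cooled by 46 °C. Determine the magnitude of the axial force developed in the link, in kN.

P ≈ 228 kN (tensile)

Full restraint means ε = 0, so the stress is σ = EαΔT = 95×10³ × 19×10⁻⁶ × 46 = 83.03 MPa.
Then P = σA = 83.03 × 2750 mm² = 228.3 kN, tensile.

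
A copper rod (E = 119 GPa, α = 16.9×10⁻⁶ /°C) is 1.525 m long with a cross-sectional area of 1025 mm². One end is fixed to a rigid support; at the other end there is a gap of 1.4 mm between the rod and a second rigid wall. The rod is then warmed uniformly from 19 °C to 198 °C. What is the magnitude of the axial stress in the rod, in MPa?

Unrestrained expansion: δ_free = αΔT L = 16.9×10⁻⁶ × 179 × 1525 = 4.613 mm.
The gap closes (δ_free > 1.4 mm) and the wall then resists a further 4.613 − 1.4 = 3.213 mm of expansion.
So σ = E(δ_free − g)/L = 119×10³ × 3.213/1525 = 250.7 MPa.

σ ≈ 251 MPa (compressive)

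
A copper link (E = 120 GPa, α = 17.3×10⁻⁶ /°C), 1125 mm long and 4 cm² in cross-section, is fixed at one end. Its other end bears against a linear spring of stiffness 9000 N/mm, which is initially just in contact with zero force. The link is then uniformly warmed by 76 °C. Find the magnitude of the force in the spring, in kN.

P ≈ 11 kN

The unrestrained thermal change is αΔT L = 17.3×10⁻⁶ × 76 × 1125 = 1.479 mm.
With a force P in the spring, the elastic change of the link is PL/(AE) and that of the spring is P/k; compatibility requires their sum to equal δ_free.
P [ L/(AE) + 1/k ] = δ_free → P [ 1125/(400×120×10³) + 1/(9000) ] = 1.479.
P = 1.479 / 0.0001345 = 10990 N.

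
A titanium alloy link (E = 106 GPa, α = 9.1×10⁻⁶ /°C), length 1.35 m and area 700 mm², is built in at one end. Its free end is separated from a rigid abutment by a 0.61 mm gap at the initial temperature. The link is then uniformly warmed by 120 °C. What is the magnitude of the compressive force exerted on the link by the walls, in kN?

Unrestrained expansion: δ_free = αΔT L = 9.1×10⁻⁶ × 120 × 1350 = 1.474 mm.
The gap closes (δ_free > 0.61 mm) and the wall then resists a further 1.474 − 0.61 = 0.8642 mm of expansion.
Compatibility: PL/(AE) = 0.8642 mm, so σ = P/A = E × (0.8642/1350) = 67.86 MPa.
P = σA = 67.86 × 700 = 47.5 kN.

P ≈ 47.5 kN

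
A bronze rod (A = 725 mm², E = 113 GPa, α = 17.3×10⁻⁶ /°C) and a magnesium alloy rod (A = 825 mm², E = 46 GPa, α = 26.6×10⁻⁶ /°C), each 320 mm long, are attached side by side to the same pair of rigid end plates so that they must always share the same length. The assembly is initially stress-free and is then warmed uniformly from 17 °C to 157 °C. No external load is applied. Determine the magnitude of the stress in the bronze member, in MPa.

σ ≈ 46.6 MPa (tensile)

The magnesium alloy has the larger α, so on heating it would change length more than the bronze if both were free. The rigid plates force a common final length, so the magnesium alloy is put into compression and the bronze into tension, with equal and opposite forces P (no external load).
Equating the net (thermal + elastic) strains gives |α₁ − α₂|·ΔT = P·[1/(A₁E₁) + 1/(A₂E₂)].
|α₁ − α₂|·ΔT = 9.3×10⁻⁶ × 140 = 0.001302.
1/(A₁E₁) + 1/(A₂E₂) = 1/(725×113×10³) + 1/(825×46×10³) = 3.856×10⁻⁸ N⁻¹.
So P = 0.001302 / 3.856×10⁻⁸ = 33.77 kN.
σ_{bronze} = P/A₁ = 33770/725 = 46.58 MPa, tensile.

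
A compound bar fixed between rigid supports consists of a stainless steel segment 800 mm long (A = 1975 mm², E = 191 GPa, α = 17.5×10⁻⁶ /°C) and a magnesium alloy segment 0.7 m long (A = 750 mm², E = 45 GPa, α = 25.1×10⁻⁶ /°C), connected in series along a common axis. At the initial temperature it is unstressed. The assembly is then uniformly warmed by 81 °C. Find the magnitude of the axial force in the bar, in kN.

P ≈ 112 kN (compressive)

If the supports were absent, the total length change would be Σ αᵢΔT Lᵢ = 17.5×10⁻⁶×81×800 + 25.1×10⁻⁶×81×700 = 2.557 mm.
The walls prevent any net length change, so an axial force P (same in every segment) develops. Compatibility: P · Σ Lᵢ/(AᵢEᵢ) = δ_free.
The series flexibility is Σ Lᵢ/(AᵢEᵢ) = 800/(1975×191×10³) + 700/(750×45×10³) = 2.286×10⁻⁵ mm/N.
Hence P = δ_free / Σ(L/AE) = 2.557/2.286×10⁻⁵ = 111.9 kN (compressive).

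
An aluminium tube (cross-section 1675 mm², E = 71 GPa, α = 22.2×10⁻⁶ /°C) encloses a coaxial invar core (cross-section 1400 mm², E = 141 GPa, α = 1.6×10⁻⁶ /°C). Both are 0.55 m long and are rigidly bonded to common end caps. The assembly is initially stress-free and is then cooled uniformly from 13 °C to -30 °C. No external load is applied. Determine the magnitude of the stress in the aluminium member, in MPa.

σ ≈ 39.2 MPa (tensile)

Both members must finish at the same length. With the larger α, the aluminium tends to over-contract; the plates restrain it, putting the aluminium in tension and the invar in compression. With no external load the two internal forces are equal and opposite, magnitude P.
Equating the net (thermal + elastic) strains gives |α₁ − α₂|·ΔT = P·[1/(A₁E₁) + 1/(A₂E₂)].
|α₁ − α₂|·ΔT = 20.6×10⁻⁶ × 43 = 0.0008858.
1/(A₁E₁) + 1/(A₂E₂) = 1/(1675×71×10³) + 1/(1400×141×10³) = 1.347×10⁻⁸ N⁻¹.
P = 0.0008858 / 1.347×10⁻⁸ = 65740 N = 65.74 kN.
σ_{aluminium} = P/A₁ = 65740/1675 = 39.25 MPa, tensile.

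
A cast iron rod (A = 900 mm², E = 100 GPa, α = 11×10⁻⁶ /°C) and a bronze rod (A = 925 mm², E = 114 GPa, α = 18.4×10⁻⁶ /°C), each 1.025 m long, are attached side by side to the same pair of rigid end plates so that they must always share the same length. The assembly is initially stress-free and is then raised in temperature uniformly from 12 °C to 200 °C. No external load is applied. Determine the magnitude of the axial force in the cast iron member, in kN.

P ≈ 67.6 kN (tensile in the cast iron)

Equilibrium of a rigid end plate with no external load gives equal and opposite internal forces ±P in the two members. Since α_{bronze} > α_{cast iron}, heating drives the bronze into compression and the cast iron into tension.
Setting the final lengths equal and cancelling L: (α₁ − α₂)ΔT = P/(A₁E₁) + P/(A₂E₂).
|α₁ − α₂|·ΔT = 7.4×10⁻⁶ × 188 = 0.001391.
1/(A₁E₁) + 1/(A₂E₂) = 1/(900×100×10³) + 1/(925×114×10³) = 2.059×10⁻⁸ N⁻¹.
So P = 0.001391 / 2.059×10⁻⁸ = 67.55 kN.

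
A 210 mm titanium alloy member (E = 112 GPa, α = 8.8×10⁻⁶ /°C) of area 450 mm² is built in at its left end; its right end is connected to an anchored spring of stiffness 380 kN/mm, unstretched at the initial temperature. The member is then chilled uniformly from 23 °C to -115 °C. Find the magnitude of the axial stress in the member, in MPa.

The unrestrained thermal change is αΔT L = 8.8×10⁻⁶ × 138 × 210 = 0.255 mm.
With a force P in the spring, the elastic change of the member is PL/(AE) and that of the spring is P/k; compatibility requires their sum to equal δ_free.
So P = δ_free / [L/(AE) + 1/k] = 0.255 / [ 210/(450×112×10³) + 1/(380×10³) ].
P = 0.255 / 6.798×10⁻⁶ = 37510 N.
σ = P/A = 37510/450 = 83.36 MPa.

σ ≈ 83.4 MPa (tensile)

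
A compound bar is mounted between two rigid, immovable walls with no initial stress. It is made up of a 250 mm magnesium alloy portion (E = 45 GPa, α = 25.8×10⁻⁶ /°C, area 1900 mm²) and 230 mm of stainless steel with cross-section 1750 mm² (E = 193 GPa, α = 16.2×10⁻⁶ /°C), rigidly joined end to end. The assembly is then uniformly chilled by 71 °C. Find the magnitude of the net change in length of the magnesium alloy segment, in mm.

|ΔL| ≈ 0.128 mm

If the supports were absent, the total length change would be Σ αᵢΔT Lᵢ = 25.8×10⁻⁶×71×250 + 16.2×10⁻⁶×71×230 = 0.7225 mm.
The walls prevent any net length change, so an axial force P (same in every segment) develops. Compatibility: P · Σ Lᵢ/(AᵢEᵢ) = δ_free.
Σ Lᵢ/(AᵢEᵢ) = 250/(1900×45×10³) + 230/(1750×193×10³) = 3.605×10⁻⁶ mm/N.
P = 0.7225 / 3.605×10⁻⁶ = 200400 N = 200.4 kN, tensile.
For the magnesium alloy segment, free thermal change = 25.8×10⁻⁶×71×250 = 0.4579 mm and elastic change from P = 200400×250/(1900×45×10³) = 0.586 mm; these oppose, so the net change is 0.128 mm (segment lengthens).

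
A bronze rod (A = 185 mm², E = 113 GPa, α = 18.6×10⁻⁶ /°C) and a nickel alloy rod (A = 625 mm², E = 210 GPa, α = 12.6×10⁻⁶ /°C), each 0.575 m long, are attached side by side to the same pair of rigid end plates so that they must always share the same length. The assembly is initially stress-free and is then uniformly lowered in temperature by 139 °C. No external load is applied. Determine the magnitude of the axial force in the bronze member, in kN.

P ≈ 15 kN (tensile in the bronze)

Equilibrium of a rigid end plate with no external load gives equal and opposite internal forces ±P in the two members. Since α_{bronze} > α_{nickel alloy}, cooling drives the bronze into tension and the nickel alloy into compression.
Compatibility of the two members (thermal + elastic change equal): (α₁ − α₂)ΔT = P·[1/(A₁E₁) + 1/(A₂E₂)].
|α₁ − α₂|·ΔT = 6×10⁻⁶ × 139 = 0.000834.
1/(A₁E₁) + 1/(A₂E₂) = 1/(185×113×10³) + 1/(625×210×10³) = 5.545×10⁻⁸ N⁻¹.
P = 0.000834 / 5.545×10⁻⁸ = 15040 N = 15.04 kN.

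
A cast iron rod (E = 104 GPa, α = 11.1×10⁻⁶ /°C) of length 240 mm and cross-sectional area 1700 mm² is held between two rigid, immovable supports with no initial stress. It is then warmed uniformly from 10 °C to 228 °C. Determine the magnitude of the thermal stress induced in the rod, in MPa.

σ ≈ 252 MPa (compressive)

With length fixed, the mechanical strain must cancel the thermal strain αΔT = 11.1×10⁻⁶ × 218 = 2419.8×10⁻⁶.
Hence σ = E·αΔT = 104×10³ × 2419.8×10⁻⁶ = 251.7 MPa, compressive.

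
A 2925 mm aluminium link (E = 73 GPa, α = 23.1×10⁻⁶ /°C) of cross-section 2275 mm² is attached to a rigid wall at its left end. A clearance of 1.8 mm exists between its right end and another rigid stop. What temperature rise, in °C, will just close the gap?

ΔT ≈ 26.6 °C

Contact occurs when the free expansion equals the gap: αΔT L = 1.8 mm.
ΔT = 1.8 / (23.1×10⁻⁶ × 2925) = 26.64 °C.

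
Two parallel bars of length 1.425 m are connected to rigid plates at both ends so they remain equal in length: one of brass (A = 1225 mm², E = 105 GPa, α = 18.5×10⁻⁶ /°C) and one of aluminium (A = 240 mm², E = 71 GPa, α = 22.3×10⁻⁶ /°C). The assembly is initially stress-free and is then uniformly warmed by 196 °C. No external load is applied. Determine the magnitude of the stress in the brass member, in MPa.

σ ≈ 9.15 MPa (tensile)

Both members must finish at the same length. With the larger α, the aluminium tends to over-expand; the plates restrain it, putting the aluminium in compression and the brass in tension. With no external load the two internal forces are equal and opposite, magnitude P.
Equating the net (thermal + elastic) strains gives |α₁ − α₂|·ΔT = P·[1/(A₁E₁) + 1/(A₂E₂)].
|α₁ − α₂|·ΔT = 3.8×10⁻⁶ × 196 = 0.0007448.
1/(A₁E₁) + 1/(A₂E₂) = 1/(1225×105×10³) + 1/(240×71×10³) = 6.646×10⁻⁸ N⁻¹.
P = 0.0007448 / 6.646×10⁻⁸ = 11210 N = 11.21 kN.
σ_{brass} = P/A₁ = 11210/1225 = 9.148 MPa, tensile.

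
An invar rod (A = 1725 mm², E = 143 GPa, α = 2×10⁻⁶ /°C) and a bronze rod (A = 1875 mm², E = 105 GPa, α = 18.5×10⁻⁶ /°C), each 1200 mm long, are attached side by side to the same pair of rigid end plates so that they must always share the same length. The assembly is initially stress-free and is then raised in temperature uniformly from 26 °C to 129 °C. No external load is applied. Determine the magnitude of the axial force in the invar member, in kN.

P ≈ 186 kN (tensile in the invar)

Both members must finish at the same length. With the larger α, the bronze tends to over-expand; the plates restrain it, putting the bronze in compression and the invar in tension. With no external load the two internal forces are equal and opposite, magnitude P.
Equating the net (thermal + elastic) strains gives |α₁ − α₂|·ΔT = P·[1/(A₁E₁) + 1/(A₂E₂)].
|α₁ − α₂|·ΔT = 16.5×10⁻⁶ × 103 = 0.001699.
1/(A₁E₁) + 1/(A₂E₂) = 1/(1725×143×10³) + 1/(1875×105×10³) = 9.133×10⁻⁹ N⁻¹.
P = 0.001699 / 9.133×10⁻⁹ = 186100 N = 186.1 kN.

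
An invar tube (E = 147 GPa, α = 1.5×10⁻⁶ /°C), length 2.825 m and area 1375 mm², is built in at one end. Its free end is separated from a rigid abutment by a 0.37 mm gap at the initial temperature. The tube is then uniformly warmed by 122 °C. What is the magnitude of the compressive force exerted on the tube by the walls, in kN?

P ≈ 10.5 kN

Free thermal elongation = αΔT L = 1.5×10⁻⁶ × 122 × 2825 = 0.517 mm.
The gap closes (δ_free > 0.37 mm) and the wall then resists a further 0.517 − 0.37 = 0.147 mm of expansion.
That suppressed elongation corresponds to σ = E·Δ/L = 147×10³ × 0.147/2825 = 7.648 MPa.
Force on the wall = σA = 7.648 × 1375 mm² = 10.52 kN.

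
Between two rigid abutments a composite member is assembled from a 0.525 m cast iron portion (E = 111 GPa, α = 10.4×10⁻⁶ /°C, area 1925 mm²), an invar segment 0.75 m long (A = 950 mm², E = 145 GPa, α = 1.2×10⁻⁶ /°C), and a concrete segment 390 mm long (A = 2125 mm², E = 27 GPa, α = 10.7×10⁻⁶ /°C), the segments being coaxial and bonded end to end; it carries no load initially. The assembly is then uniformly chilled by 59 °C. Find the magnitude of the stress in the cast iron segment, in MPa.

σ ≈ 22 MPa (tensile)

With the walls removed the bar would change length by δ_free = Σ αᵢΔT Lᵢ = 10.4×10⁻⁶×59×525 + 1.2×10⁻⁶×59×750 + 10.7×10⁻⁶×59×390 = 0.6214 mm.
Since the ends are fixed, an axial force P builds up, equal in every segment, with P · Σ Lᵢ/(AᵢEᵢ) = δ_free.
The series flexibility is Σ Lᵢ/(AᵢEᵢ) = 525/(1925×111×10³) + 750/(950×145×10³) + 390/(2125×27×10³) = 1.47×10⁻⁵ mm/N.
So P = 0.6214 / 1.47×10⁻⁵ = 42.28 kN, tensile.
σ_{cast iron} = P / A = 42280 / 1925 = 21.96 MPa.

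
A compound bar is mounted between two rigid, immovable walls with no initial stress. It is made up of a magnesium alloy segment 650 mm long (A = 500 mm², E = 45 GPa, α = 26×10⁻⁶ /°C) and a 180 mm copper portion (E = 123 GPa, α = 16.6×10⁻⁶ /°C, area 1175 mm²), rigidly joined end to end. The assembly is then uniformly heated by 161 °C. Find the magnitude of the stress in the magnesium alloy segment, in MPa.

σ ≈ 213 MPa (compressive)

Free thermal expansion of the whole bar: Σ αᵢΔT Lᵢ = 26×10⁻⁶×161×650 + 16.6×10⁻⁶×161×180 = 3.202 mm.
The walls prevent any net length change, so an axial force P (same in every segment) develops. Compatibility: P · Σ Lᵢ/(AᵢEᵢ) = δ_free.
Σ Lᵢ/(AᵢEᵢ) = 650/(500×45×10³) + 180/(1175×123×10³) = 3.013×10⁻⁵ mm/N.
P = 3.202 / 3.013×10⁻⁵ = 106300 N = 106.3 kN, compressive.
σ_{magnesium alloy} = P / A = 106300 / 500 = 212.5 MPa.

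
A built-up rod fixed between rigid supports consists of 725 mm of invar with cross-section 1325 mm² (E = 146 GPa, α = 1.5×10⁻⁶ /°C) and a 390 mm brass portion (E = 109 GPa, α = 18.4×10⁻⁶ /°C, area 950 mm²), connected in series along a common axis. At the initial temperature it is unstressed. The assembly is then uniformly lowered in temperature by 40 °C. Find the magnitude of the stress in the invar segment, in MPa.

With the walls removed the bar would change length by δ_free = Σ αᵢΔT Lᵢ = 1.5×10⁻⁶×40×725 + 18.4×10⁻⁶×40×390 = 0.3305 mm.
The rigid supports impose zero overall length change; the single axial force P common to all segments must satisfy P Σ Lᵢ/(AᵢEᵢ) = δ_free.
The series flexibility is Σ Lᵢ/(AᵢEᵢ) = 725/(1325×146×10³) + 390/(950×109×10³) = 7.514×10⁻⁶ mm/N.
Hence P = δ_free / Σ(L/AE) = 0.3305/7.514×10⁻⁶ = 43.99 kN (tensile).
σ_{invar} = P / A = 43990 / 1325 = 33.2 MPa.

σ ≈ 33.2 MPa (tensile)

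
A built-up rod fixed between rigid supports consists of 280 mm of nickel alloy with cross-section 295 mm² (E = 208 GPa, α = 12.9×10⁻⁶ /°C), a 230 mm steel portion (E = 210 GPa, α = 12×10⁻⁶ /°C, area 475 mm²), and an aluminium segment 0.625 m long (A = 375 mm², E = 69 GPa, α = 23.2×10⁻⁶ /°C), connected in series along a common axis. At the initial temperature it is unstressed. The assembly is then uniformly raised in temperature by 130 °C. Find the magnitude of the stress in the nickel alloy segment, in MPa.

With the walls removed the bar would change length by δ_free = Σ αᵢΔT Lᵢ = 12.9×10⁻⁶×130×280 + 12×10⁻⁶×130×230 + 23.2×10⁻⁶×130×625 = 2.713 mm.
Since the ends are fixed, an axial force P builds up, equal in every segment, with P · Σ Lᵢ/(AᵢEᵢ) = δ_free.
Σ Lᵢ/(AᵢEᵢ) = 280/(295×208×10³) + 230/(475×210×10³) + 625/(375×69×10³) = 3.102×10⁻⁵ mm/N.
Hence P = δ_free / Σ(L/AE) = 2.713/3.102×10⁻⁵ = 87.46 kN (compressive).
σ_{nickel alloy} = P / A = 87460 / 295 = 296.5 MPa.

σ ≈ 296 MPa (compressive)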